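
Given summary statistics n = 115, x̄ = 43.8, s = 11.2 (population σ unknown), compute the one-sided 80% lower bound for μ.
μ ≥ 42.92

Lower bound (one-sided):
t* = 0.845 (one-sided for 80%)
Lower bound = x̄ - t* · s/√n = 43.8 - 0.845 · 11.2/√115 = 42.92

We are 80% confident that μ ≥ 42.92.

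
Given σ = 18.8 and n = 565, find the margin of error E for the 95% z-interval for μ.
Margin of error = 1.55

Margin of error = z* · σ/√n
= 1.960 · 18.8/√565
= 1.960 · 18.8/23.7697
= 1.55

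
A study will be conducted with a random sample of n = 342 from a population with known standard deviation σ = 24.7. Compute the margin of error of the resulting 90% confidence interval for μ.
Margin of error = 2.20

Margin of error = z* · σ/√n
= 1.645 · 24.7/√342
= 1.645 · 24.7/18.4932
= 2.20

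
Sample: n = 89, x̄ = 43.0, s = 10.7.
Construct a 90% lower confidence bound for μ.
μ ≥ 41.54

Lower bound (one-sided):
t* = 1.291 (one-sided for 90%)
Lower bound = x̄ - t* · s/√n = 43.0 - 1.291 · 10.7/√89 = 41.54

We are 90% confident that μ ≥ 41.54.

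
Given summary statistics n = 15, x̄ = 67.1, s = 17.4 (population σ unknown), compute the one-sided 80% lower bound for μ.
μ ≥ 63.20

Lower bound (one-sided):
t* = 0.868 (one-sided for 80%)
Lower bound = x̄ - t* · s/√n = 67.1 - 0.868 · 17.4/√15 = 63.20

We are 80% confident that μ ≥ 63.20.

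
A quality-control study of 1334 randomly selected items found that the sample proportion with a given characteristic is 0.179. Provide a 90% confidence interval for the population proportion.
(0.162, 0.196)

Proportion CI:
SE = √(p̂(1-p̂)/n) = √(0.179 · 0.821 / 1334) = 0.01050

z* = 1.645
Margin = z* · SE = 1.645 · 0.01050 = 0.0173

CI: 0.179 ± 0.0173 = (0.162, 0.196)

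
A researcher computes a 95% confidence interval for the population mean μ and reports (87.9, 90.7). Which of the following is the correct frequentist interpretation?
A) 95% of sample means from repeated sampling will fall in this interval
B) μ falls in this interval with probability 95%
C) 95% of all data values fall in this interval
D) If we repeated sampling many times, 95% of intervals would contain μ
D

A) Wrong — coverage applies to intervals containing μ, not to future x̄ values.
B) Wrong — μ is fixed; the randomness lives in the interval, not in μ.
C) Wrong — a CI is about the parameter μ, not individual data values.
D) Correct — this is the frequentist long-run coverage interpretation.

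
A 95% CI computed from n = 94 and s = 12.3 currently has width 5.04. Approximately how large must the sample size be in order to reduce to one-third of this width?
n ≈ 846

CI width ∝ 1/√n
To reduce width by factor 3, need √n to grow by 3 → need 3² = 9 times as many samples.

Current: n = 94, width = 5.04
New: n = 846, width ≈ 1.66

Width reduced by factor of 5.04/1.66 = 3.04.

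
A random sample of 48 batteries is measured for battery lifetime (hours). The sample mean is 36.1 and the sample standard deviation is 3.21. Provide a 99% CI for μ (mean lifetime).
(34.86, 37.34)

t-interval (σ unknown):
df = n - 1 = 47
t* = 2.685 for 99% confidence

Margin of error = t* · s/√n = 2.685 · 3.21/√48 = 1.24

CI: (34.86, 37.34)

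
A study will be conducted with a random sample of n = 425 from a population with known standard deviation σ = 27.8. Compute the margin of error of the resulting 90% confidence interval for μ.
Margin of error = 2.22

Margin of error = z* · σ/√n
= 1.645 · 27.8/√425
= 1.645 · 27.8/20.6155
= 2.22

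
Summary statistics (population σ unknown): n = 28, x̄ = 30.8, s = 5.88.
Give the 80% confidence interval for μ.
(29.34, 32.26)

t-interval (σ unknown):
df = n - 1 = 27
t* = 1.314 for 80% confidence

Margin of error = t* · s/√n = 1.314 · 5.88/√28 = 1.46

CI: (29.34, 32.26)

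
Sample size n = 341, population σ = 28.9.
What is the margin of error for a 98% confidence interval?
Margin of error = 3.64

Margin of error = z* · σ/√n
= 2.326 · 28.9/√341
= 2.326 · 28.9/18.4662
= 3.64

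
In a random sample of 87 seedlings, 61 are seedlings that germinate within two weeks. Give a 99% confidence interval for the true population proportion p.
(0.575, 0.828)

Proportion CI:
p̂ = 61/87 = 0.70115
SE = √(p̂(1-p̂)/n) = √(0.70115 · 0.29885 / 87) = 0.04908

z* = 2.576
Margin = z* · SE = 2.576 · 0.04908 = 0.1264

CI: 0.70115 ± 0.1264 = (0.575, 0.828)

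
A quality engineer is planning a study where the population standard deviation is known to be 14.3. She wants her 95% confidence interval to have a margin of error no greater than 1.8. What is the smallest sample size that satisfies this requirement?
n ≥ 243

For margin E ≤ 1.8:
n ≥ (z* · σ / E)²
n ≥ (1.960 · 14.3 / 1.8)²
n ≥ 242.46

Minimum n = 243 (rounding up)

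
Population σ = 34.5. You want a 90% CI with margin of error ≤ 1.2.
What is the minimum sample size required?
n ≥ 2237

For margin E ≤ 1.2:
n ≥ (z* · σ / E)²
n ≥ (1.645 · 34.5 / 1.2)²
n ≥ 2236.70

Minimum n = 2237 (rounding up)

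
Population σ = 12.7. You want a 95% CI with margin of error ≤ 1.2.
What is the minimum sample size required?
n ≥ 431

For margin E ≤ 1.2:
n ≥ (z* · σ / E)²
n ≥ (1.960 · 12.7 / 1.2)²
n ≥ 430.29

Minimum n = 431 (rounding up)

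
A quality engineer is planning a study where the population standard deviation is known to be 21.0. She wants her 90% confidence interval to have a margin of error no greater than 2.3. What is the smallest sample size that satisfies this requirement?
n ≥ 226

For margin E ≤ 2.3:
n ≥ (z* · σ / E)²
n ≥ (1.645 · 21.0 / 2.3)²
n ≥ 225.59

Minimum n = 226 (rounding up)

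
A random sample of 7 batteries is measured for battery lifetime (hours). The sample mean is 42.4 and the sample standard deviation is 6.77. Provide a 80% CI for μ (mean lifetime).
(38.72, 46.08)

t-interval (σ unknown):
df = n - 1 = 6
t* = 1.440 for 80% confidence

Margin of error = t* · s/√n = 1.440 · 6.77/√7 = 3.68

CI: (38.72, 46.08)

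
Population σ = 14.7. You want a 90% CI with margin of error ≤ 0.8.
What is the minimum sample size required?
n ≥ 914

For margin E ≤ 0.8:
n ≥ (z* · σ / E)²
n ≥ (1.645 · 14.7 / 0.8)²
n ≥ 913.66

Minimum n = 914 (rounding up)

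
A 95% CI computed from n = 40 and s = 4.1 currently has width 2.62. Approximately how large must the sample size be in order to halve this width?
n ≈ 160

CI width ∝ 1/√n
To reduce width by factor 2, need √n to grow by 2 → need 2² = 4 times as many samples.

Current: n = 40, width = 2.62
New: n = 160, width ≈ 1.28

Width reduced by factor of 2.62/1.28 = 2.05.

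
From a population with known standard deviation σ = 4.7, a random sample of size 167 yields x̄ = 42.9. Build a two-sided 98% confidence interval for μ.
(42.05, 43.75)

z-interval (σ known):
z* = 2.326 for 98% confidence

Margin of error = z* · σ/√n = 2.326 · 4.7/√167 = 0.85

CI: (42.9 - 0.85, 42.9 + 0.85) = (42.05, 43.75)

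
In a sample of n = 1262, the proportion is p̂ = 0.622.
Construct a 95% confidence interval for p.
(0.595, 0.649)

Proportion CI:
SE = √(p̂(1-p̂)/n) = √(0.622 · 0.378 / 1262) = 0.01365

z* = 1.960
Margin = z* · SE = 1.960 · 0.01365 = 0.0268

CI: 0.622 ± 0.0268 = (0.595, 0.649)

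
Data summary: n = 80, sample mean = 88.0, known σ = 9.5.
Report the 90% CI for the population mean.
(86.25, 89.75)

z-interval (σ known):
z* = 1.645 for 90% confidence

Margin of error = z* · σ/√n = 1.645 · 9.5/√80 = 1.75

CI: (88.0 - 1.75, 88.0 + 1.75) = (86.25, 89.75)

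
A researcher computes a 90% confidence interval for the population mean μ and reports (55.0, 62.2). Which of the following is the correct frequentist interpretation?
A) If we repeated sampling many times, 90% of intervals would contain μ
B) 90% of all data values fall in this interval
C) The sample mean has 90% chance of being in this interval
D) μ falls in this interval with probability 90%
A

A) Correct — this is the frequentist long-run coverage interpretation.
B) Wrong — a CI is about the parameter μ, not individual data values.
C) Wrong — x̄ is observed and sits in the interval by construction.
D) Wrong — μ is fixed; the randomness lives in the interval, not in μ.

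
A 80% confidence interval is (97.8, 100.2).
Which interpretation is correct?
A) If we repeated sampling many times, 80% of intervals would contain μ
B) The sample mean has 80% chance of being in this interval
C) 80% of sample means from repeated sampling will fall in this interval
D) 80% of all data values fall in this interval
A

A) Correct — this is the frequentist long-run coverage interpretation.
B) Wrong — x̄ is observed and sits in the interval by construction.
C) Wrong — coverage applies to intervals containing μ, not to future x̄ values.
D) Wrong — a CI is about the parameter μ, not individual data values.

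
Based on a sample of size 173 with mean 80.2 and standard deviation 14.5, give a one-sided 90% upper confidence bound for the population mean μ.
μ ≤ 81.62

Upper bound (one-sided):
t* = 1.286 (one-sided for 90%)
Upper bound = x̄ + t* · s/√n = 80.2 + 1.286 · 14.5/√173 = 81.62

We are 90% confident that μ ≤ 81.62.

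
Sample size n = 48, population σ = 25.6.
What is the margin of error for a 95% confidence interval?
Margin of error = 7.24

Margin of error = z* · σ/√n
= 1.960 · 25.6/√48
= 1.960 · 25.6/6.9282
= 7.24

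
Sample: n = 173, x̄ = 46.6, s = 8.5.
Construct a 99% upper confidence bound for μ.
μ ≤ 48.12

Upper bound (one-sided):
t* = 2.348 (one-sided for 99%)
Upper bound = x̄ + t* · s/√n = 46.6 + 2.348 · 8.5/√173 = 48.12

We are 99% confident that μ ≤ 48.12.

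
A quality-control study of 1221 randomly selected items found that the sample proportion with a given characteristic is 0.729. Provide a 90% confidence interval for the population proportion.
(0.708, 0.750)

Proportion CI:
SE = √(p̂(1-p̂)/n) = √(0.729 · 0.271 / 1221) = 0.01272

z* = 1.645
Margin = z* · SE = 1.645 · 0.01272 = 0.0209

CI: 0.729 ± 0.0209 = (0.708, 0.750)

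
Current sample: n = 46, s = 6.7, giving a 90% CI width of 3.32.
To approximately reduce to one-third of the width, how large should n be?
n ≈ 414

CI width ∝ 1/√n
To reduce width by factor 3, need √n to grow by 3 → need 3² = 9 times as many samples.

Current: n = 46, width = 3.32
New: n = 414, width ≈ 1.09

Width reduced by factor of 3.32/1.09 = 3.05.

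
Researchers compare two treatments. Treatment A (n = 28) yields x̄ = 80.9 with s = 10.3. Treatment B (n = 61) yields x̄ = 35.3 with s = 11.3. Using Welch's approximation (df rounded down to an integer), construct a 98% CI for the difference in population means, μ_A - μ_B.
(39.79, 51.41)

Difference: x̄₁ - x̄₂ = 45.60
SE = √(s₁²/n₁ + s₂²/n₂) = √(10.3²/28 + 11.3²/61) = 2.4253
df = 57.22 → 57 (Welch–Satterthwaite, rounded down)
t* = 2.394

CI: 45.60 ± 2.394 · 2.4253 = 45.60 ± 5.81 = (39.79, 51.41)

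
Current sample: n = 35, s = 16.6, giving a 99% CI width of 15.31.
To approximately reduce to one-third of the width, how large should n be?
n ≈ 315

CI width ∝ 1/√n
To reduce width by factor 3, need √n to grow by 3 → need 3² = 9 times as many samples.

Current: n = 35, width = 15.31
New: n = 315, width ≈ 4.85

Width reduced by factor of 15.31/4.85 = 3.16.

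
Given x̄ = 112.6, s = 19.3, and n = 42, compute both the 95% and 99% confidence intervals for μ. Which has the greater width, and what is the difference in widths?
99% CI is wider by 4.06

df = 41
95% CI: t* = 2.020, (106.58, 118.62), width = 2 · t* · s/√n = 12.03
99% CI: t* = 2.701, (104.56, 120.64), width = 2 · t* · s/√n = 16.09

The 99% CI is wider by 16.09 - 12.03 = 4.06.
Higher confidence requires a wider interval.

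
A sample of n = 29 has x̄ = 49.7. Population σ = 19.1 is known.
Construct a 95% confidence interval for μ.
(42.75, 56.65)

z-interval (σ known):
z* = 1.960 for 95% confidence

Margin of error = z* · σ/√n = 1.960 · 19.1/√29 = 6.95

CI: (49.7 - 6.95, 49.7 + 6.95) = (42.75, 56.65)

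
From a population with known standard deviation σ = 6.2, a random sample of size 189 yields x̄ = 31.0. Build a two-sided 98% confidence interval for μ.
(29.95, 32.05)

z-interval (σ known):
z* = 2.326 for 98% confidence

Margin of error = z* · σ/√n = 2.326 · 6.2/√189 = 1.05

CI: (31.0 - 1.05, 31.0 + 1.05) = (29.95, 32.05)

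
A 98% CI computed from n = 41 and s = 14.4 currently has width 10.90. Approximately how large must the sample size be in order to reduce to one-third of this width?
n ≈ 369

CI width ∝ 1/√n
To reduce width by factor 3, need √n to grow by 3 → need 3² = 9 times as many samples.

Current: n = 41, width = 10.90
New: n = 369, width ≈ 3.50

Width reduced by factor of 10.90/3.50 = 3.11.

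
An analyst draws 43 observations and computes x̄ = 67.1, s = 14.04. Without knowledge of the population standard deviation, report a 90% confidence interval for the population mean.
(63.50, 70.70)

t-interval (σ unknown):
df = n - 1 = 42
t* = 1.682 for 90% confidence

Margin of error = t* · s/√n = 1.682 · 14.04/√43 = 3.60

CI: (63.50, 70.70)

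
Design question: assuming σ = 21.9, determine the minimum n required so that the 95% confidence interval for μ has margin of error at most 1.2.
n ≥ 1280

For margin E ≤ 1.2:
n ≥ (z* · σ / E)²
n ≥ (1.960 · 21.9 / 1.2)²
n ≥ 1279.49

Minimum n = 1280 (rounding up)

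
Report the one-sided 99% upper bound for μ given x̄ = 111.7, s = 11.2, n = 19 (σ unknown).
μ ≤ 118.26

Upper bound (one-sided):
t* = 2.552 (one-sided for 99%)
Upper bound = x̄ + t* · s/√n = 111.7 + 2.552 · 11.2/√19 = 118.26

We are 99% confident that μ ≤ 118.26.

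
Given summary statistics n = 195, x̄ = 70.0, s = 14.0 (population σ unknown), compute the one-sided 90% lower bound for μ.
μ ≥ 68.71

Lower bound (one-sided):
t* = 1.286 (one-sided for 90%)
Lower bound = x̄ - t* · s/√n = 70.0 - 1.286 · 14.0/√195 = 68.71

We are 90% confident that μ ≥ 68.71.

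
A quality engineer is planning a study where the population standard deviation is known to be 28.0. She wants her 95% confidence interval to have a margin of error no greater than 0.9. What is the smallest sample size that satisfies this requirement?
n ≥ 3719

For margin E ≤ 0.9:
n ≥ (z* · σ / E)²
n ≥ (1.960 · 28.0 / 0.9)²
n ≥ 3718.29

Minimum n = 3719 (rounding up)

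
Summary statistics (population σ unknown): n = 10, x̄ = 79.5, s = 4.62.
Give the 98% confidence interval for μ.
(75.38, 83.62)

t-interval (σ unknown):
df = n - 1 = 9
t* = 2.821 for 98% confidence

Margin of error = t* · s/√n = 2.821 · 4.62/√10 = 4.12

CI: (75.38, 83.62)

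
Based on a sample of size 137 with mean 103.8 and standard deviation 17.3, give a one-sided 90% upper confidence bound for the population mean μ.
μ ≤ 105.70

Upper bound (one-sided):
t* = 1.288 (one-sided for 90%)
Upper bound = x̄ + t* · s/√n = 103.8 + 1.288 · 17.3/√137 = 105.70

We are 90% confident that μ ≤ 105.70.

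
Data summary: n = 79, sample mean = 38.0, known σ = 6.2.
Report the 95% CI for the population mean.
(36.63, 39.37)

z-interval (σ known):
z* = 1.960 for 95% confidence

Margin of error = z* · σ/√n = 1.960 · 6.2/√79 = 1.37

CI: (38.0 - 1.37, 38.0 + 1.37) = (36.63, 39.37)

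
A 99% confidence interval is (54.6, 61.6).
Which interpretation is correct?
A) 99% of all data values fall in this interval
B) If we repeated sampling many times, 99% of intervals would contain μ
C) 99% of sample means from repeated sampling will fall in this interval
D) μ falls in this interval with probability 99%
B

A) Wrong — a CI is about the parameter μ, not individual data values.
B) Correct — this is the frequentist long-run coverage interpretation.
C) Wrong — coverage applies to intervals containing μ, not to future x̄ values.
D) Wrong — μ is fixed; the randomness lives in the interval, not in μ.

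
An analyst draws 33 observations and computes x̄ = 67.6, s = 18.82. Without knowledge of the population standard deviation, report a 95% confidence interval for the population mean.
(60.93, 74.27)

t-interval (σ unknown):
df = n - 1 = 32
t* = 2.037 for 95% confidence

Margin of error = t* · s/√n = 2.037 · 18.82/√33 = 6.67

CI: (60.93, 74.27)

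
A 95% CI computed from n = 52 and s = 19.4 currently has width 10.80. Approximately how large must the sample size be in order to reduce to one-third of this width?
n ≈ 468

CI width ∝ 1/√n
To reduce width by factor 3, need √n to grow by 3 → need 3² = 9 times as many samples.

Current: n = 52, width = 10.80
New: n = 468, width ≈ 3.52

Width reduced by factor of 10.80/3.52 = 3.07.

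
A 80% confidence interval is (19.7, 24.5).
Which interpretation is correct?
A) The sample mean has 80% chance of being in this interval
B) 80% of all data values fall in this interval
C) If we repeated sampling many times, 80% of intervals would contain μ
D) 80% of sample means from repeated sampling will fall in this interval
C

A) Wrong — x̄ is observed and sits in the interval by construction.
B) Wrong — a CI is about the parameter μ, not individual data values.
C) Correct — this is the frequentist long-run coverage interpretation.
D) Wrong — coverage applies to intervals containing μ, not to future x̄ values.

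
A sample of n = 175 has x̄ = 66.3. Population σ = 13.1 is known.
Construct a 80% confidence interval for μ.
(65.03, 67.57)

z-interval (σ known):
z* = 1.282 for 80% confidence

Margin of error = z* · σ/√n = 1.282 · 13.1/√175 = 1.27

CI: (66.3 - 1.27, 66.3 + 1.27) = (65.03, 67.57)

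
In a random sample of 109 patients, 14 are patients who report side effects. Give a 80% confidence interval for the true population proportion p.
(0.087, 0.170)

Proportion CI:
p̂ = 14/109 = 0.12844
SE = √(p̂(1-p̂)/n) = √(0.12844 · 0.87156 / 109) = 0.03205

z* = 1.282
Margin = z* · SE = 1.282 · 0.03205 = 0.0411

CI: 0.12844 ± 0.0411 = (0.087, 0.170)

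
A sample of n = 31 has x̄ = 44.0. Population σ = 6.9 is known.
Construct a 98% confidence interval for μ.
(41.12, 46.88)

z-interval (σ known):
z* = 2.326 for 98% confidence

Margin of error = z* · σ/√n = 2.326 · 6.9/√31 = 2.88

CI: (44.0 - 2.88, 44.0 + 2.88) = (41.12, 46.88)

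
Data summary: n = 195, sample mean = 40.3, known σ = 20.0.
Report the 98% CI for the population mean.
(36.97, 43.63)

z-interval (σ known):
z* = 2.326 for 98% confidence

Margin of error = z* · σ/√n = 2.326 · 20.0/√195 = 3.33

CI: (40.3 - 3.33, 40.3 + 3.33) = (36.97, 43.63)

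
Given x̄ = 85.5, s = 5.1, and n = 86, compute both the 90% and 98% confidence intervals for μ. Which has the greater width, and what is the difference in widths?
98% CI is wider by 0.78

df = 85
90% CI: t* = 1.663, (84.59, 86.41), width = 2 · t* · s/√n = 1.83
98% CI: t* = 2.371, (84.20, 86.80), width = 2 · t* · s/√n = 2.61

The 98% CI is wider by 2.61 - 1.83 = 0.78.
Higher confidence requires a wider interval.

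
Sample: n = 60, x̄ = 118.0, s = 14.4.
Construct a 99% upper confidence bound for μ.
μ ≤ 122.44

Upper bound (one-sided):
t* = 2.391 (one-sided for 99%)
Upper bound = x̄ + t* · s/√n = 118.0 + 2.391 · 14.4/√60 = 122.44

We are 99% confident that μ ≤ 122.44.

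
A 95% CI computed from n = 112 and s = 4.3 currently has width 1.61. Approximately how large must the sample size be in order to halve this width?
n ≈ 448

CI width ∝ 1/√n
To reduce width by factor 2, need √n to grow by 2 → need 2² = 4 times as many samples.

Current: n = 112, width = 1.61
New: n = 448, width ≈ 0.80

Width reduced by factor of 1.61/0.80 = 2.01.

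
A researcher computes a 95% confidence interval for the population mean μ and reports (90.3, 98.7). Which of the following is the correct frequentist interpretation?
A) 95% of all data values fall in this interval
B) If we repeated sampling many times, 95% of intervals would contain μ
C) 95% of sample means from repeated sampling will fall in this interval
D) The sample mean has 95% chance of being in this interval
B

A) Wrong — a CI is about the parameter μ, not individual data values.
B) Correct — this is the frequentist long-run coverage interpretation.
C) Wrong — coverage applies to intervals containing μ, not to future x̄ values.
D) Wrong — x̄ is observed and sits in the interval by construction.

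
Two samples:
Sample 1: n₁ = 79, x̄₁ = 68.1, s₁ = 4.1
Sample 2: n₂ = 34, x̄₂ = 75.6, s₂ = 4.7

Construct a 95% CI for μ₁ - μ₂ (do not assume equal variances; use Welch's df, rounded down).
(-9.36, -5.64)

Difference: x̄₁ - x̄₂ = -7.50
SE = √(s₁²/n₁ + s₂²/n₂) = √(4.1²/79 + 4.7²/34) = 0.9287
df = 55.63 → 55 (Welch–Satterthwaite, rounded down)
t* = 2.004

CI: -7.50 ± 2.004 · 0.9287 = -7.50 ± 1.86 = (-9.36, -5.64)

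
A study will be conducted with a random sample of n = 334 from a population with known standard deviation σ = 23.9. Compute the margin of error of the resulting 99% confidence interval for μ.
Margin of error = 3.37

Margin of error = z* · σ/√n
= 2.576 · 23.9/√334
= 2.576 · 23.9/18.2757
= 3.37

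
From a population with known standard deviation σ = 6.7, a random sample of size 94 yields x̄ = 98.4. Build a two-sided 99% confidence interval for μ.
(96.62, 100.18)

z-interval (σ known):
z* = 2.576 for 99% confidence

Margin of error = z* · σ/√n = 2.576 · 6.7/√94 = 1.78

CI: (98.4 - 1.78, 98.4 + 1.78) = (96.62, 100.18)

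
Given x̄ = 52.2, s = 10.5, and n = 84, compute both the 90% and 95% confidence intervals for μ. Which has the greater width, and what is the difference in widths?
95% CI is wider by 0.75

df = 83
90% CI: t* = 1.663, (50.29, 54.11), width = 2 · t* · s/√n = 3.81
95% CI: t* = 1.989, (49.92, 54.48), width = 2 · t* · s/√n = 4.56

The 95% CI is wider by 4.56 - 3.81 = 0.75.
Higher confidence requires a wider interval.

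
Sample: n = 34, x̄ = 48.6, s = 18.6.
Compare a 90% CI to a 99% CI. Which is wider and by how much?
99% CI is wider by 6.65

df = 33
90% CI: t* = 1.692, (43.20, 54.00), width = 2 · t* · s/√n = 10.79
99% CI: t* = 2.733, (39.88, 57.32), width = 2 · t* · s/√n = 17.44

The 99% CI is wider by 17.44 - 10.79 = 6.65.
Higher confidence requires a wider interval.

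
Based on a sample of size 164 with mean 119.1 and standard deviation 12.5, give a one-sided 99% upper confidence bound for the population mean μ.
μ ≤ 121.39

Upper bound (one-sided):
t* = 2.349 (one-sided for 99%)
Upper bound = x̄ + t* · s/√n = 119.1 + 2.349 · 12.5/√164 = 121.39

We are 99% confident that μ ≤ 121.39.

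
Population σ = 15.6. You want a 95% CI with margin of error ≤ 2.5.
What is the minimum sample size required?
n ≥ 150

For margin E ≤ 2.5:
n ≥ (z* · σ / E)²
n ≥ (1.960 · 15.6 / 2.5)²
n ≥ 149.58

Minimum n = 150 (rounding up)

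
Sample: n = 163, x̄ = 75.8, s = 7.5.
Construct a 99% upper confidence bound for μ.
μ ≤ 77.18

Upper bound (one-sided):
t* = 2.350 (one-sided for 99%)
Upper bound = x̄ + t* · s/√n = 75.8 + 2.350 · 7.5/√163 = 77.18

We are 99% confident that μ ≤ 77.18.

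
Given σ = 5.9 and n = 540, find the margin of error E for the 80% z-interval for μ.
Margin of error = 0.33

Margin of error = z* · σ/√n
= 1.282 · 5.9/√540
= 1.282 · 5.9/23.2379
= 0.33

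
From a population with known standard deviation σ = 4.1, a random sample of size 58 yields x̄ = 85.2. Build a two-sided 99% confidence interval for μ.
(83.81, 86.59)

z-interval (σ known):
z* = 2.576 for 99% confidence

Margin of error = z* · σ/√n = 2.576 · 4.1/√58 = 1.39

CI: (85.2 - 1.39, 85.2 + 1.39) = (83.81, 86.59)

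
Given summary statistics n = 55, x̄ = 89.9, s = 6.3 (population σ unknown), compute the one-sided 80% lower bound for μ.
μ ≥ 89.18

Lower bound (one-sided):
t* = 0.848 (one-sided for 80%)
Lower bound = x̄ - t* · s/√n = 89.9 - 0.848 · 6.3/√55 = 89.18

We are 80% confident that μ ≥ 89.18.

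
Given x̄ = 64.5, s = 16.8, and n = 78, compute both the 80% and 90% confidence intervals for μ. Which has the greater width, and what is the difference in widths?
90% CI is wider by 1.41

df = 77
80% CI: t* = 1.293, (62.04, 66.96), width = 2 · t* · s/√n = 4.92
90% CI: t* = 1.665, (61.33, 67.67), width = 2 · t* · s/√n = 6.33

The 90% CI is wider by 6.33 - 4.92 = 1.41.
Higher confidence requires a wider interval.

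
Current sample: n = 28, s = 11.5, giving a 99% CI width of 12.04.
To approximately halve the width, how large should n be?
n ≈ 112

CI width ∝ 1/√n
To reduce width by factor 2, need √n to grow by 2 → need 2² = 4 times as many samples.

Current: n = 28, width = 12.04
New: n = 112, width ≈ 5.70

Width reduced by factor of 12.04/5.70 = 2.11.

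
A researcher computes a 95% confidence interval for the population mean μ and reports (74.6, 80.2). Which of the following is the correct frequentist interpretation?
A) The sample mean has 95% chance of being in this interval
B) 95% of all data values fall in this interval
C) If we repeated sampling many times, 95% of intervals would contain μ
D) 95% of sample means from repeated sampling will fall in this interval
C

A) Wrong — x̄ is observed and sits in the interval by construction.
B) Wrong — a CI is about the parameter μ, not individual data values.
C) Correct — this is the frequentist long-run coverage interpretation.
D) Wrong — coverage applies to intervals containing μ, not to future x̄ values.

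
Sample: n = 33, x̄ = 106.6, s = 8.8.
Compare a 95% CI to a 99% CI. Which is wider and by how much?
99% CI is wider by 2.15

df = 32
95% CI: t* = 2.037, (103.48, 109.72), width = 2 · t* · s/√n = 6.24
99% CI: t* = 2.738, (102.41, 110.79), width = 2 · t* · s/√n = 8.39

The 99% CI is wider by 8.39 - 6.24 = 2.15.
Higher confidence requires a wider interval.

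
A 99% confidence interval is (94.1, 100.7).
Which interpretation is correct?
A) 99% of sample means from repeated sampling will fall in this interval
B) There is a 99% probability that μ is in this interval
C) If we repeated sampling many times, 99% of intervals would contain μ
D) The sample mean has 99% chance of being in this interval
C

A) Wrong — coverage applies to intervals containing μ, not to future x̄ values.
B) Wrong — μ is fixed; the randomness lives in the interval, not in μ.
C) Correct — this is the frequentist long-run coverage interpretation.
D) Wrong — x̄ is observed and sits in the interval by construction.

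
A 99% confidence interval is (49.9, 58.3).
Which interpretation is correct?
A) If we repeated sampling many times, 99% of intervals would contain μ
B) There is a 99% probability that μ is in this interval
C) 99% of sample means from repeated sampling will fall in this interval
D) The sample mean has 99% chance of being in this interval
A

A) Correct — this is the frequentist long-run coverage interpretation.
B) Wrong — μ is fixed; the randomness lives in the interval, not in μ.
C) Wrong — coverage applies to intervals containing μ, not to future x̄ values.
D) Wrong — x̄ is observed and sits in the interval by construction.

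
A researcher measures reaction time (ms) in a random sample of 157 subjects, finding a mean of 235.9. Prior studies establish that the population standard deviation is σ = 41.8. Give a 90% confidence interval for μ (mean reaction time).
(230.41, 241.39)

z-interval (σ known):
z* = 1.645 for 90% confidence

Margin of error = z* · σ/√n = 1.645 · 41.8/√157 = 5.49

CI: (235.9 - 5.49, 235.9 + 5.49) = (230.41, 241.39)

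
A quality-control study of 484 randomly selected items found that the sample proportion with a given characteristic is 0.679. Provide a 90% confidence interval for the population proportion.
(0.644, 0.714)

Proportion CI:
SE = √(p̂(1-p̂)/n) = √(0.679 · 0.321 / 484) = 0.02122

z* = 1.645
Margin = z* · SE = 1.645 · 0.02122 = 0.0349

CI: 0.679 ± 0.0349 = (0.644, 0.714)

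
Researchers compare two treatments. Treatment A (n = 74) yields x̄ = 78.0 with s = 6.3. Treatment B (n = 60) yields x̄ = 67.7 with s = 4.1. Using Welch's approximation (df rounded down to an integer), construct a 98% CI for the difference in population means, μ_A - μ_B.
(8.17, 12.43)

Difference: x̄₁ - x̄₂ = 10.30
SE = √(s₁²/n₁ + s₂²/n₂) = √(6.3²/74 + 4.1²/60) = 0.9036
df = 126.48 → 126 (Welch–Satterthwaite, rounded down)
t* = 2.356

CI: 10.30 ± 2.356 · 0.9036 = 10.30 ± 2.13 = (8.17, 12.43)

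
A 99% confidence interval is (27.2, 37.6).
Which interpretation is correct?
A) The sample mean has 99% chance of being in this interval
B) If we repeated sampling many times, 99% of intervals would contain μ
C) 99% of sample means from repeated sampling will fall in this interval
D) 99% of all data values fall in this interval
B

A) Wrong — x̄ is observed and sits in the interval by construction.
B) Correct — this is the frequentist long-run coverage interpretation.
C) Wrong — coverage applies to intervals containing μ, not to future x̄ values.
D) Wrong — a CI is about the parameter μ, not individual data values.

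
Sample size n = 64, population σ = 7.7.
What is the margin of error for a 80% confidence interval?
Margin of error = 1.23

Margin of error = z* · σ/√n
= 1.282 · 7.7/√64
= 1.282 · 7.7/8.0000
= 1.23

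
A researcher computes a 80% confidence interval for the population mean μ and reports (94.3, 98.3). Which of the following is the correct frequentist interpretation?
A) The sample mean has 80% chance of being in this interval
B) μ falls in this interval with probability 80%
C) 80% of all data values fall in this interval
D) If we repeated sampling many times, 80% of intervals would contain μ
D

A) Wrong — x̄ is observed and sits in the interval by construction.
B) Wrong — μ is fixed; the randomness lives in the interval, not in μ.
C) Wrong — a CI is about the parameter μ, not individual data values.
D) Correct — this is the frequentist long-run coverage interpretation.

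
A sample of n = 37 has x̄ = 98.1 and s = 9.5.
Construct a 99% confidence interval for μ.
(93.85, 102.35)

t-interval (σ unknown):
df = n - 1 = 36
t* = 2.719 for 99% confidence

Margin of error = t* · s/√n = 2.719 · 9.5/√37 = 4.25

CI: (93.85, 102.35)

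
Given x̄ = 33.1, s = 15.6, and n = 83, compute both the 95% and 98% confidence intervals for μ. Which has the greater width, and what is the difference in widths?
98% CI is wider by 1.32

df = 82
95% CI: t* = 1.989, (29.69, 36.51), width = 2 · t* · s/√n = 6.81
98% CI: t* = 2.373, (29.04, 37.16), width = 2 · t* · s/√n = 8.13

The 98% CI is wider by 8.13 - 6.81 = 1.32.
Higher confidence requires a wider interval.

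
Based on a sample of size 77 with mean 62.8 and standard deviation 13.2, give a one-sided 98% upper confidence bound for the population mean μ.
μ ≤ 65.94

Upper bound (one-sided):
t* = 2.090 (one-sided for 98%)
Upper bound = x̄ + t* · s/√n = 62.8 + 2.090 · 13.2/√77 = 65.94

We are 98% confident that μ ≤ 65.94.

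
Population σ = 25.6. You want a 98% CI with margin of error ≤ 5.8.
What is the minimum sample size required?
n ≥ 106

For margin E ≤ 5.8:
n ≥ (z* · σ / E)²
n ≥ (2.326 · 25.6 / 5.8)²
n ≥ 105.40

Minimum n = 106 (rounding up)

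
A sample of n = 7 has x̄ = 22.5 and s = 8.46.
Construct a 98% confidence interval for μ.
(12.45, 32.55)

t-interval (σ unknown):
df = n - 1 = 6
t* = 3.143 for 98% confidence

Margin of error = t* · s/√n = 3.143 · 8.46/√7 = 10.05

CI: (12.45, 32.55)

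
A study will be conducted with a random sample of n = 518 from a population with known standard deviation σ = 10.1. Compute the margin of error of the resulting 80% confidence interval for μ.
Margin of error = 0.57

Margin of error = z* · σ/√n
= 1.282 · 10.1/√518
= 1.282 · 10.1/22.7596
= 0.57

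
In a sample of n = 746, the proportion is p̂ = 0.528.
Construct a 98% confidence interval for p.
(0.485, 0.571)

Proportion CI:
SE = √(p̂(1-p̂)/n) = √(0.528 · 0.472 / 746) = 0.01828

z* = 2.326
Margin = z* · SE = 2.326 · 0.01828 = 0.0425

CI: 0.528 ± 0.0425 = (0.485, 0.571)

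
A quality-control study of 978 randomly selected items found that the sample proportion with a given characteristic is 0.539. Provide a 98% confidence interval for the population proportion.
(0.502, 0.576)

Proportion CI:
SE = √(p̂(1-p̂)/n) = √(0.539 · 0.461 / 978) = 0.01594

z* = 2.326
Margin = z* · SE = 2.326 · 0.01594 = 0.0371

CI: 0.539 ± 0.0371 = (0.502, 0.576)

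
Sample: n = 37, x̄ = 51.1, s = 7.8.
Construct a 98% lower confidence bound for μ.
μ ≥ 48.37

Lower bound (one-sided):
t* = 2.131 (one-sided for 98%)
Lower bound = x̄ - t* · s/√n = 51.1 - 2.131 · 7.8/√37 = 48.37

We are 98% confident that μ ≥ 48.37.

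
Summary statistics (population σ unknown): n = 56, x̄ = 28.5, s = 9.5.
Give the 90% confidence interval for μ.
(26.38, 30.62)

t-interval (σ unknown):
df = n - 1 = 55
t* = 1.673 for 90% confidence

Margin of error = t* · s/√n = 1.673 · 9.5/√56 = 2.12

CI: (26.38, 30.62)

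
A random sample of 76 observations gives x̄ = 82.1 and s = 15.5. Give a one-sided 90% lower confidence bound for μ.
μ ≥ 79.80

Lower bound (one-sided):
t* = 1.293 (one-sided for 90%)
Lower bound = x̄ - t* · s/√n = 82.1 - 1.293 · 15.5/√76 = 79.80

We are 90% confident that μ ≥ 79.80.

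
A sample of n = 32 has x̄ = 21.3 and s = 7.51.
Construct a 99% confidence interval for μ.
(17.66, 24.94)

t-interval (σ unknown):
df = n - 1 = 31
t* = 2.744 for 99% confidence

Margin of error = t* · s/√n = 2.744 · 7.51/√32 = 3.64

CI: (17.66, 24.94)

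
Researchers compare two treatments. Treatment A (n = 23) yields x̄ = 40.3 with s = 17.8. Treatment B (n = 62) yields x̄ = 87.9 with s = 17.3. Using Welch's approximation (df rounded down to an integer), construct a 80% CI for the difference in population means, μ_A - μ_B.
(-53.22, -41.98)

Difference: x̄₁ - x̄₂ = -47.60
SE = √(s₁²/n₁ + s₂²/n₂) = √(17.8²/23 + 17.3²/62) = 4.3131
df = 38.42 → 38 (Welch–Satterthwaite, rounded down)
t* = 1.304

CI: -47.60 ± 1.304 · 4.3131 = -47.60 ± 5.62 = (-53.22, -41.98)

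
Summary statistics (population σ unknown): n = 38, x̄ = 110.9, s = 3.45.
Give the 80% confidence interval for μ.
(110.17, 111.63)

t-interval (σ unknown):
df = n - 1 = 37
t* = 1.305 for 80% confidence

Margin of error = t* · s/√n = 1.305 · 3.45/√38 = 0.73

CI: (110.17, 111.63)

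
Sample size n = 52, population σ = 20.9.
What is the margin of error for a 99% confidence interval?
Margin of error = 7.47

Margin of error = z* · σ/√n
= 2.576 · 20.9/√52
= 2.576 · 20.9/7.2111
= 7.47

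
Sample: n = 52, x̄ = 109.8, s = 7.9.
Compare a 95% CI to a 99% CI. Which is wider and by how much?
99% CI is wider by 1.46

df = 51
95% CI: t* = 2.008, (107.60, 112.00), width = 2 · t* · s/√n = 4.40
99% CI: t* = 2.676, (106.87, 112.73), width = 2 · t* · s/√n = 5.86

The 99% CI is wider by 5.86 - 4.40 = 1.46.
Higher confidence requires a wider interval.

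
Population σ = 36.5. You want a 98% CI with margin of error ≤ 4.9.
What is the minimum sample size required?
n ≥ 301

For margin E ≤ 4.9:
n ≥ (z* · σ / E)²
n ≥ (2.326 · 36.5 / 4.9)²
n ≥ 300.20

Minimum n = 301 (rounding up)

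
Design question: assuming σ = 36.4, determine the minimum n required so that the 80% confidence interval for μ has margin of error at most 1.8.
n ≥ 673

For margin E ≤ 1.8:
n ≥ (z* · σ / E)²
n ≥ (1.282 · 36.4 / 1.8)²
n ≥ 672.10

Minimum n = 673 (rounding up)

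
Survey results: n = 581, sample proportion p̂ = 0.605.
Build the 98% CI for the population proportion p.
(0.558, 0.652)

Proportion CI:
SE = √(p̂(1-p̂)/n) = √(0.605 · 0.395 / 581) = 0.02028

z* = 2.326
Margin = z* · SE = 2.326 · 0.02028 = 0.0472

CI: 0.605 ± 0.0472 = (0.558, 0.652)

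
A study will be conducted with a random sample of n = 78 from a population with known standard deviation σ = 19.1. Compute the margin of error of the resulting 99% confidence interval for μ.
Margin of error = 5.57

Margin of error = z* · σ/√n
= 2.576 · 19.1/√78
= 2.576 · 19.1/8.8318
= 5.57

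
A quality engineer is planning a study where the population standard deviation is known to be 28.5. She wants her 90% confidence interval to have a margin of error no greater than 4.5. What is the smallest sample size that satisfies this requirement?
n ≥ 109

For margin E ≤ 4.5:
n ≥ (z* · σ / E)²
n ≥ (1.645 · 28.5 / 4.5)²
n ≥ 108.54

Minimum n = 109 (rounding up)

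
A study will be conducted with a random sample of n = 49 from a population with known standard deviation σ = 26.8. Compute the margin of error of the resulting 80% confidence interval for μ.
Margin of error = 4.91

Margin of error = z* · σ/√n
= 1.282 · 26.8/√49
= 1.282 · 26.8/7.0000
= 4.91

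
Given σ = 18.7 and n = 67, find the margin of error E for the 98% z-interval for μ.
Margin of error = 5.31

Margin of error = z* · σ/√n
= 2.326 · 18.7/√67
= 2.326 · 18.7/8.1854
= 5.31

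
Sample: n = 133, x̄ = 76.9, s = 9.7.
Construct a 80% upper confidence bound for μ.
μ ≤ 77.61

Upper bound (one-sided):
t* = 0.844 (one-sided for 80%)
Upper bound = x̄ + t* · s/√n = 76.9 + 0.844 · 9.7/√133 = 77.61

We are 80% confident that μ ≤ 77.61.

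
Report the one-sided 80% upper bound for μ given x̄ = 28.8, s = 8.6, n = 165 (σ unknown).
μ ≤ 29.37

Upper bound (one-sided):
t* = 0.844 (one-sided for 80%)
Upper bound = x̄ + t* · s/√n = 28.8 + 0.844 · 8.6/√165 = 29.37

We are 80% confident that μ ≤ 29.37.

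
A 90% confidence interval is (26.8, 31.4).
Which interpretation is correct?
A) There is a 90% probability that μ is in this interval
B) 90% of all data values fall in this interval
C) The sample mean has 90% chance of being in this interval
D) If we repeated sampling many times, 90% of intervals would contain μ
D

A) Wrong — μ is fixed; the randomness lives in the interval, not in μ.
B) Wrong — a CI is about the parameter μ, not individual data values.
C) Wrong — x̄ is observed and sits in the interval by construction.
D) Correct — this is the frequentist long-run coverage interpretation.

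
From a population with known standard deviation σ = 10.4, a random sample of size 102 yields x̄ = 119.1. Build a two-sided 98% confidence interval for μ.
(116.70, 121.50)

z-interval (σ known):
z* = 2.326 for 98% confidence

Margin of error = z* · σ/√n = 2.326 · 10.4/√102 = 2.40

CI: (119.1 - 2.40, 119.1 + 2.40) = (116.70, 121.50)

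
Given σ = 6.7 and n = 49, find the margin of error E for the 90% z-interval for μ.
Margin of error = 1.57

Margin of error = z* · σ/√n
= 1.645 · 6.7/√49
= 1.645 · 6.7/7.0000
= 1.57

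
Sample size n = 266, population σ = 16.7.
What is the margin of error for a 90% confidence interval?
Margin of error = 1.68

Margin of error = z* · σ/√n
= 1.645 · 16.7/√266
= 1.645 · 16.7/16.3095
= 1.68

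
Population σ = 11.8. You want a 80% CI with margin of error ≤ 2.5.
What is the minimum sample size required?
n ≥ 37

For margin E ≤ 2.5:
n ≥ (z* · σ / E)²
n ≥ (1.282 · 11.8 / 2.5)²
n ≥ 36.62

Minimum n = 37 (rounding up)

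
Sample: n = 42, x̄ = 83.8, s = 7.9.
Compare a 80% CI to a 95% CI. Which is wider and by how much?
95% CI is wider by 1.74

df = 41
80% CI: t* = 1.303, (82.21, 85.39), width = 2 · t* · s/√n = 3.18
95% CI: t* = 2.020, (81.34, 86.26), width = 2 · t* · s/√n = 4.92

The 95% CI is wider by 4.92 - 3.18 = 1.74.
Higher confidence requires a wider interval.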